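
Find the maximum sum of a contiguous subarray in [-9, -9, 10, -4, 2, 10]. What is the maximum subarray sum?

Using Kadane's algorithm on [-9, -9, 10, -4, 2, 10]:

Scanning through the array:
Position 1 (value -9): max_ending_here = -9, max_so_far = -9
Position 2 (value 10): max_ending_here = 10, max_so_far = 10
Position 3 (value -4): max_ending_here = 6, max_so_far = 10
Position 4 (value 2): max_ending_here = 8, max_so_far = 10
Position 5 (value 10): max_ending_here = 18, max_so_far = 18

Maximum subarray: [10, -4, 2, 10]
Maximum sum: 18

The maximum subarray is [10, -4, 2, 10] with sum 18. This subarray runs from index 2 to index 5.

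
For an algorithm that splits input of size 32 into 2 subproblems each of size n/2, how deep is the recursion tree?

For divide and conquer with division factor 2:

Problem sizes at each level:
Level 0: 32
Level 1: 16
Level 2: 8
Level 3: 4
Level 4: 2
Level 5: 1

The root is level 0 and the size-1 base case is level 5 (the tree spans levels 0 through 5, i.e. 6 levels counting the root), so the depth is the number of divisions: log_2(32) = 5

The recursion tree depth is log_2(32) = 5. At each level, the problem size is divided by 2, so it takes 5 divisions to reduce to a base case of size 1. The algorithm makes 2 recursive calls at each level.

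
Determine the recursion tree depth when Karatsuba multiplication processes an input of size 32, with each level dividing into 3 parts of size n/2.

For divide and conquer with division factor 2:

Problem sizes at each level:
Level 0: 32
Level 1: 16
Level 2: 8
Level 3: 4
Level 4: 2
Level 5: 1

The root is level 0 and the size-1 base case is level 5 (the tree spans levels 0 through 5, i.e. 6 levels counting the root), so the depth is the number of divisions: log_2(32) = 5

The recursion tree depth is log_2(32) = 5. At each level, the problem size is divided by 2, so it takes 5 divisions to reduce to a base case of size 1. The algorithm makes 3 recursive calls at each level.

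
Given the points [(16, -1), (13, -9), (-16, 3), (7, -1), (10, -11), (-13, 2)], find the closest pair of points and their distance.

Computing all pairwise distances among 6 points:

d((16, -1), (13, -9)) = 8.544
d((16, -1), (-16, 3)) = 32.249
d((16, -1), (7, -1)) = 9.0
d((16, -1), (10, -11)) = 11.6619
d((16, -1), (-13, 2)) = 29.1548
d((13, -9), (-16, 3)) = 31.3847
d((13, -9), (7, -1)) = 10.0
d((13, -9), (10, -11)) = 3.6056
d((13, -9), (-13, 2)) = 28.2312
d((-16, 3), (7, -1)) = 23.3452
d((-16, 3), (10, -11)) = 29.5296
d((-16, 3), (-13, 2)) = 3.1623 <-- minimum
d((7, -1), (10, -11)) = 10.4403
d((7, -1), (-13, 2)) = 20.2237
d((10, -11), (-13, 2)) = 26.4197

Closest pair: (-16, 3) and (-13, 2) with distance 3.1623

The closest pair is (-16, 3) and (-13, 2) with Euclidean distance 3.1623. For 6 points, brute-force pairwise comparison is shown above. For large n, the divide-and-conquer algorithm (sort by x, recurse on halves, check the dividing strip) achieves O(n log n).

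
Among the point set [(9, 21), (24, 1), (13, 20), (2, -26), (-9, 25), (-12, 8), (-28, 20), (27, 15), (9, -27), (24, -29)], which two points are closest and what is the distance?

Computing all pairwise distances among 10 points:

d((9, 21), (24, 1)) = 25.0
d((9, 21), (13, 20)) = 4.1231 <-- minimum
d((9, 21), (2, -26)) = 47.5184
d((9, 21), (-9, 25)) = 18.4391
d((9, 21), (-12, 8)) = 24.6982
d((9, 21), (-28, 20)) = 37.0135
d((9, 21), (27, 15)) = 18.9737
d((9, 21), (9, -27)) = 48.0
d((9, 21), (24, -29)) = 52.2015
d((24, 1), (13, 20)) = 21.9545
d((24, 1), (2, -26)) = 34.8281
d((24, 1), (-9, 25)) = 40.8044
d((24, 1), (-12, 8)) = 36.6742
d((24, 1), (-28, 20)) = 55.3624
d((24, 1), (27, 15)) = 14.3178
d((24, 1), (9, -27)) = 31.7648
d((24, 1), (24, -29)) = 30.0
d((13, 20), (2, -26)) = 47.2969
d((13, 20), (-9, 25)) = 22.561
d((13, 20), (-12, 8)) = 27.7308
d((13, 20), (-28, 20)) = 41.0
d((13, 20), (27, 15)) = 14.8661
d((13, 20), (9, -27)) = 47.1699
d((13, 20), (24, -29)) = 50.2195
d((2, -26), (-9, 25)) = 52.1728
d((2, -26), (-12, 8)) = 36.7696
d((2, -26), (-28, 20)) = 54.9181
d((2, -26), (27, 15)) = 48.0208
d((2, -26), (9, -27)) = 7.0711
d((2, -26), (24, -29)) = 22.2036
d((-9, 25), (-12, 8)) = 17.2627
d((-9, 25), (-28, 20)) = 19.6469
d((-9, 25), (27, 15)) = 37.3631
d((-9, 25), (9, -27)) = 55.0273
d((-9, 25), (24, -29)) = 63.2851
d((-12, 8), (-28, 20)) = 20.0
d((-12, 8), (27, 15)) = 39.6232
d((-12, 8), (9, -27)) = 40.8167
d((-12, 8), (24, -29)) = 51.6236
d((-28, 20), (27, 15)) = 55.2268
d((-28, 20), (9, -27)) = 59.8164
d((-28, 20), (24, -29)) = 71.4493
d((27, 15), (9, -27)) = 45.6946
d((27, 15), (24, -29)) = 44.1022
d((9, -27), (24, -29)) = 15.1327

Closest pair: (9, 21) and (13, 20) with distance 4.1231

The closest pair is (9, 21) and (13, 20) with Euclidean distance 4.1231. For 10 points, brute-force pairwise comparison is shown above. For large n, the divide-and-conquer algorithm (sort by x, recurse on halves, check the dividing strip) achieves O(n log n).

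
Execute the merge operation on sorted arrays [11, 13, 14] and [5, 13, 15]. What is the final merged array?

Merging process:

Compare 11 vs 5: take 5 from right. Merged: [5]
Compare 11 vs 13: take 11 from left. Merged: [5, 11]
Compare 13 vs 13: take 13 from left. Merged: [5, 11, 13]
Compare 14 vs 13: take 13 from right. Merged: [5, 11, 13, 13]
Compare 14 vs 15: take 14 from left. Merged: [5, 11, 13, 13, 14]
Append remaining from right: [15]. Merged: [5, 11, 13, 13, 14, 15]

Final merged array: [5, 11, 13, 13, 14, 15]
Total comparisons: 5

The merged array is [5, 11, 13, 13, 14, 15], requiring 5 comparisons. The merge step runs in O(n) time where n is the total number of elements.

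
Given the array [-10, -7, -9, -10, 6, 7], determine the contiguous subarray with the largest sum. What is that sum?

Using Kadane's algorithm on [-10, -7, -9, -10, 6, 7]:

Scanning through the array:
Position 1 (value -7): max_ending_here = -7, max_so_far = -7
Position 2 (value -9): max_ending_here = -9, max_so_far = -7
Position 3 (value -10): max_ending_here = -10, max_so_far = -7
Position 4 (value 6): max_ending_here = 6, max_so_far = 6
Position 5 (value 7): max_ending_here = 13, max_so_far = 13

Maximum subarray: [6, 7]
Maximum sum: 13

The maximum subarray is [6, 7] with sum 13. This subarray runs from index 4 to index 5.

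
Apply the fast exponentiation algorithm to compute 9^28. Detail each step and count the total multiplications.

Computing 9^28 by squaring (build up from 9^1; each line after the first costs one multiplication):

9^1 = 9
9^2 = (9^1)^2 = 9^2 = 81
9^3 = 9 * 9^2 = 9 * 81 = 729
9^6 = (9^3)^2 = 729^2 = 531441
9^7 = 9 * 9^6 = 9 * 531441 = 4782969
9^14 = (9^7)^2 = 4782969^2 = 22876792454961
9^28 = (9^14)^2 = 22876792454961^2 = 523347633027360537213511521

Result: 523347633027360537213511521
Multiplications needed: 6 (6 lines after 9^1)

9^28 = 523347633027360537213511521. Using exponentiation by squaring, this requires 6 multiplications. The key idea: if the exponent is even, square the half-power; if odd, multiply by the base once.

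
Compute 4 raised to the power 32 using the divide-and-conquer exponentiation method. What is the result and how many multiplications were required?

Computing 4^32 by squaring (build up from 4^1; each line after the first costs one multiplication):

4^1 = 4
4^2 = (4^1)^2 = 4^2 = 16
4^4 = (4^2)^2 = 16^2 = 256
4^8 = (4^4)^2 = 256^2 = 65536
4^16 = (4^8)^2 = 65536^2 = 4294967296
4^32 = (4^16)^2 = 4294967296^2 = 18446744073709551616

Result: 18446744073709551616
Multiplications needed: 5 (5 lines after 4^1)

4^32 = 18446744073709551616. Using exponentiation by squaring, this requires 5 multiplications. The key idea: if the exponent is even, square the half-power; if odd, multiply by the base once.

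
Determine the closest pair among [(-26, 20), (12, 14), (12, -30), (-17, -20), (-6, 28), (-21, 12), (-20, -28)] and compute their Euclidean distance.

Computing all pairwise distances among 7 points:

d((-26, 20), (12, 14)) = 38.4708
d((-26, 20), (12, -30)) = 62.8013
d((-26, 20), (-17, -20)) = 41.0
d((-26, 20), (-6, 28)) = 21.5407
d((-26, 20), (-21, 12)) = 9.434
d((-26, 20), (-20, -28)) = 48.3735
d((12, 14), (12, -30)) = 44.0
d((12, 14), (-17, -20)) = 44.6878
d((12, 14), (-6, 28)) = 22.8035
d((12, 14), (-21, 12)) = 33.0606
d((12, 14), (-20, -28)) = 52.8015
d((12, -30), (-17, -20)) = 30.6757
d((12, -30), (-6, 28)) = 60.7289
d((12, -30), (-21, 12)) = 53.4135
d((12, -30), (-20, -28)) = 32.0624
d((-17, -20), (-6, 28)) = 49.2443
d((-17, -20), (-21, 12)) = 32.249
d((-17, -20), (-20, -28)) = 8.544 <-- minimum
d((-6, 28), (-21, 12)) = 21.9317
d((-6, 28), (-20, -28)) = 57.7235
d((-21, 12), (-20, -28)) = 40.0125

Closest pair: (-17, -20) and (-20, -28) with distance 8.544

The closest pair is (-17, -20) and (-20, -28) with Euclidean distance 8.544. For 7 points, brute-force pairwise comparison is shown above. For large n, the divide-and-conquer algorithm (sort by x, recurse on halves, check the dividing strip) achieves O(n log n).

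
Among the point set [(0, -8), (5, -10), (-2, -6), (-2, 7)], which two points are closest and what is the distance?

Computing all pairwise distances among 4 points:

d((0, -8), (5, -10)) = 5.3852
d((0, -8), (-2, -6)) = 2.8284 <-- minimum
d((0, -8), (-2, 7)) = 15.1327
d((5, -10), (-2, -6)) = 8.0623
d((5, -10), (-2, 7)) = 18.3848
d((-2, -6), (-2, 7)) = 13.0

Closest pair: (0, -8) and (-2, -6) with distance 2.8284

The closest pair is (0, -8) and (-2, -6) with Euclidean distance 2.8284. For 4 points, brute-force pairwise comparison is shown above. For large n, the divide-and-conquer algorithm (sort by x, recurse on halves, check the dividing strip) achieves O(n log n).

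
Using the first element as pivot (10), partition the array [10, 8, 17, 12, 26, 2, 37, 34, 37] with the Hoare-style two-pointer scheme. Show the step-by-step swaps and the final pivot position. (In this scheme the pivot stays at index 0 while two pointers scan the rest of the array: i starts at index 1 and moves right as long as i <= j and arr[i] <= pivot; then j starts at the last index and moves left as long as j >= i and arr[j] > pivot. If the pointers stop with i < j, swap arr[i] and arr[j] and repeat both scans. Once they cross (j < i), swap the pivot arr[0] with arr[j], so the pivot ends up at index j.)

Hoare-style two-pointer partition with pivot = 10:

Initial array: [10, 8, 17, 12, 26, 2, 37, 34, 37]

Pointers start at i = 1, j = 8.
i stops at index 2 (arr[2]=17 > 10), j stops at index 5 (arr[5]=2 <= 10): swap arr[2] and arr[5], array becomes [10, 8, 2, 12, 26, 17, 37, 34, 37]
i ends at 3, j ends at 2: the pointers have crossed (j < i), so scanning stops.

Swap pivot arr[0] with arr[2] to place pivot at position 2: [2, 8, 10, 12, 26, 17, 37, 34, 37]
Pivot position: 2

After partitioning with pivot 10, the array becomes [2, 8, 10, 12, 26, 17, 37, 34, 37]. The pivot is placed at index 2. All elements to the left of the pivot are <= 10, and all elements to the right are > 10.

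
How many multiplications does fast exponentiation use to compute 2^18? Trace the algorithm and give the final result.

Computing 2^18 by squaring (build up from 2^1; each line after the first costs one multiplication):

2^1 = 2
2^2 = (2^1)^2 = 2^2 = 4
2^4 = (2^2)^2 = 4^2 = 16
2^8 = (2^4)^2 = 16^2 = 256
2^9 = 2 * 2^8 = 2 * 256 = 512
2^18 = (2^9)^2 = 512^2 = 262144

Result: 262144
Multiplications needed: 5 (5 lines after 2^1)

2^18 = 262144. Using exponentiation by squaring, this requires 5 multiplications. The key idea: if the exponent is even, square the half-power; if odd, multiply by the base once.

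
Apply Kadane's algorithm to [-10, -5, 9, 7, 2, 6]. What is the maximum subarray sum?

Using Kadane's algorithm on [-10, -5, 9, 7, 2, 6]:

Scanning through the array:
Position 1 (value -5): max_ending_here = -5, max_so_far = -5
Position 2 (value 9): max_ending_here = 9, max_so_far = 9
Position 3 (value 7): max_ending_here = 16, max_so_far = 16
Position 4 (value 2): max_ending_here = 18, max_so_far = 18
Position 5 (value 6): max_ending_here = 24, max_so_far = 24

Maximum subarray: [9, 7, 2, 6]
Maximum sum: 24

The maximum subarray is [9, 7, 2, 6] with sum 24. This subarray runs from index 2 to index 5.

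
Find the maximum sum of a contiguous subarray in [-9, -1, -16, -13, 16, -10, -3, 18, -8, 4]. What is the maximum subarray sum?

Using Kadane's algorithm on [-9, -1, -16, -13, 16, -10, -3, 18, -8, 4]:

Scanning through the array:
Position 1 (value -1): max_ending_here = -1, max_so_far = -1
Position 2 (value -16): max_ending_here = -16, max_so_far = -1
Position 3 (value -13): max_ending_here = -13, max_so_far = -1
Position 4 (value 16): max_ending_here = 16, max_so_far = 16
Position 5 (value -10): max_ending_here = 6, max_so_far = 16
Position 6 (value -3): max_ending_here = 3, max_so_far = 16
Position 7 (value 18): max_ending_here = 21, max_so_far = 21
Position 8 (value -8): max_ending_here = 13, max_so_far = 21
Position 9 (value 4): max_ending_here = 17, max_so_far = 21

Maximum subarray: [16, -10, -3, 18]
Maximum sum: 21

The maximum subarray is [16, -10, -3, 18] with sum 21. This subarray runs from index 4 to index 7.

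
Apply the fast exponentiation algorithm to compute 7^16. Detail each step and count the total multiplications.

Computing 7^16 by squaring (build up from 7^1; each line after the first costs one multiplication):

7^1 = 7
7^2 = (7^1)^2 = 7^2 = 49
7^4 = (7^2)^2 = 49^2 = 2401
7^8 = (7^4)^2 = 2401^2 = 5764801
7^16 = (7^8)^2 = 5764801^2 = 33232930569601

Result: 33232930569601
Multiplications needed: 4 (4 lines after 7^1)

7^16 = 33232930569601. Using exponentiation by squaring, this requires 4 multiplications. The key idea: if the exponent is even, square the half-power; if odd, multiply by the base once.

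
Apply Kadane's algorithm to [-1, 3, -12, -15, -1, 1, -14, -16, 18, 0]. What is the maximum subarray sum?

Using Kadane's algorithm on [-1, 3, -12, -15, -1, 1, -14, -16, 18, 0]:

Scanning through the array:
Position 1 (value 3): max_ending_here = 3, max_so_far = 3
Position 2 (value -12): max_ending_here = -9, max_so_far = 3
Position 3 (value -15): max_ending_here = -15, max_so_far = 3
Position 4 (value -1): max_ending_here = -1, max_so_far = 3
Position 5 (value 1): max_ending_here = 1, max_so_far = 3
Position 6 (value -14): max_ending_here = -13, max_so_far = 3
Position 7 (value -16): max_ending_here = -16, max_so_far = 3
Position 8 (value 18): max_ending_here = 18, max_so_far = 18
Position 9 (value 0): max_ending_here = 18, max_so_far = 18

Maximum subarray: [18]
Maximum sum: 18

The maximum subarray is [18] with sum 18. This subarray runs from index 8 to index 8.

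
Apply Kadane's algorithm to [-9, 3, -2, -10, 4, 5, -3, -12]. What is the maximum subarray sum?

Using Kadane's algorithm on [-9, 3, -2, -10, 4, 5, -3, -12]:

Scanning through the array:
Position 1 (value 3): max_ending_here = 3, max_so_far = 3
Position 2 (value -2): max_ending_here = 1, max_so_far = 3
Position 3 (value -10): max_ending_here = -9, max_so_far = 3
Position 4 (value 4): max_ending_here = 4, max_so_far = 4
Position 5 (value 5): max_ending_here = 9, max_so_far = 9
Position 6 (value -3): max_ending_here = 6, max_so_far = 9
Position 7 (value -12): max_ending_here = -6, max_so_far = 9

Maximum subarray: [4, 5]
Maximum sum: 9

The maximum subarray is [4, 5] with sum 9. This subarray runs from index 4 to index 5.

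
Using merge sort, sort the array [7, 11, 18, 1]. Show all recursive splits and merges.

Merge sort trace:

Split: [7, 11, 18, 1] -> [7, 11] and [18, 1]
  Split: [7, 11] -> [7] and [11]
  Merge: [7] + [11] -> [7, 11]
  Split: [18, 1] -> [18] and [1]
  Merge: [18] + [1] -> [1, 18]
Merge: [7, 11] + [1, 18] -> [1, 7, 11, 18]

Final sorted array: [1, 7, 11, 18]

The merge sort proceeds by recursively splitting the array and merging sorted halves.
After all merges, the sorted array is [1, 7, 11, 18].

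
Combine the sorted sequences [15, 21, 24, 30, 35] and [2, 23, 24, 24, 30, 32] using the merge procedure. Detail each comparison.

Merging process:

Compare 15 vs 2: take 2 from right. Merged: [2]
Compare 15 vs 23: take 15 from left. Merged: [2, 15]
Compare 21 vs 23: take 21 from left. Merged: [2, 15, 21]
Compare 24 vs 23: take 23 from right. Merged: [2, 15, 21, 23]
Compare 24 vs 24: take 24 from left. Merged: [2, 15, 21, 23, 24]
Compare 30 vs 24: take 24 from right. Merged: [2, 15, 21, 23, 24, 24]
Compare 30 vs 24: take 24 from right. Merged: [2, 15, 21, 23, 24, 24, 24]
Compare 30 vs 30: take 30 from left. Merged: [2, 15, 21, 23, 24, 24, 24, 30]
Compare 35 vs 30: take 30 from right. Merged: [2, 15, 21, 23, 24, 24, 24, 30, 30]
Compare 35 vs 32: take 32 from right. Merged: [2, 15, 21, 23, 24, 24, 24, 30, 30, 32]
Append remaining from left: [35]. Merged: [2, 15, 21, 23, 24, 24, 24, 30, 30, 32, 35]

Final merged array: [2, 15, 21, 23, 24, 24, 24, 30, 30, 32, 35]
Total comparisons: 10

The merged array is [2, 15, 21, 23, 24, 24, 24, 30, 30, 32, 35], requiring 10 comparisons. The merge step runs in O(n) time where n is the total number of elements.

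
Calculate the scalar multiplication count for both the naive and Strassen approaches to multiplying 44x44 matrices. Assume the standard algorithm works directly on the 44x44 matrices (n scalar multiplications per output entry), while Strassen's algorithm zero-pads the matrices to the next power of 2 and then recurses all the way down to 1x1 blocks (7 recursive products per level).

Matrix multiplication for 44x44 matrices:

Strassen's algorithm requires power-of-2 dimensions. Pad 44x44 to 64x64 (next power of 2).

Standard algorithm: 44^3 = 85184 multiplications
Strassen's algorithm: 7^(log2(64)) = 7^6 = 117649 multiplications
Difference: 85184 - 117649 = -32465 (Strassen uses MORE here due to padding overhead — for small or just-over-power-of-2 n, padding can outweigh the per-level savings)

Standard: 85184 multiplications (44^3). Strassen: 117649 multiplications (7^6, after padding to 64x64). Strassen reduces 8 recursive multiplications to 7 at each level.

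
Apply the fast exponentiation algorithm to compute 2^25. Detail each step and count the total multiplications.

Computing 2^25 by squaring (build up from 2^1; each line after the first costs one multiplication):

2^1 = 2
2^2 = (2^1)^2 = 2^2 = 4
2^3 = 2 * 2^2 = 2 * 4 = 8
2^6 = (2^3)^2 = 8^2 = 64
2^12 = (2^6)^2 = 64^2 = 4096
2^24 = (2^12)^2 = 4096^2 = 16777216
2^25 = 2 * 2^24 = 2 * 16777216 = 33554432

Result: 33554432
Multiplications needed: 6 (6 lines after 2^1)

2^25 = 33554432. Using exponentiation by squaring, this requires 6 multiplications. The key idea: if the exponent is even, square the half-power; if odd, multiply by the base once.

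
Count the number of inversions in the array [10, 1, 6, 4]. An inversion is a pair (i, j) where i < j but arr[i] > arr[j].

Finding inversions in [10, 1, 6, 4]:

(0, 1): arr[0]=10 > arr[1]=1
(0, 2): arr[0]=10 > arr[2]=6
(0, 3): arr[0]=10 > arr[3]=4
(2, 3): arr[2]=6 > arr[3]=4

Total inversions: 4

The array has 4 inversion(s): (0,1), (0,2), (0,3), (2,3). Each pair (i,j) satisfies i < j and arr[i] > arr[j].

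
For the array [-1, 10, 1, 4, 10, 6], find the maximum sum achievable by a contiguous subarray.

Using Kadane's algorithm on [-1, 10, 1, 4, 10, 6]:

Scanning through the array:
Position 1 (value 10): max_ending_here = 10, max_so_far = 10
Position 2 (value 1): max_ending_here = 11, max_so_far = 11
Position 3 (value 4): max_ending_here = 15, max_so_far = 15
Position 4 (value 10): max_ending_here = 25, max_so_far = 25
Position 5 (value 6): max_ending_here = 31, max_so_far = 31

Maximum subarray: [10, 1, 4, 10, 6]
Maximum sum: 31

The maximum subarray is [10, 1, 4, 10, 6] with sum 31. This subarray runs from index 1 to index 5.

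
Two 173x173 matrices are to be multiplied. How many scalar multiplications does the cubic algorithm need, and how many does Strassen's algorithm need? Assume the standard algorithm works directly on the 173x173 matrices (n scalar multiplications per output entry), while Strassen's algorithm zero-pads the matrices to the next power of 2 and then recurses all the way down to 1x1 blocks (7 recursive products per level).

Matrix multiplication for 173x173 matrices:

Strassen's algorithm requires power-of-2 dimensions. Pad 173x173 to 256x256 (next power of 2).

Standard algorithm: 173^3 = 5177717 multiplications
Strassen's algorithm: 7^(log2(256)) = 7^8 = 5764801 multiplications
Difference: 5177717 - 5764801 = -587084 (Strassen uses MORE here due to padding overhead — for small or just-over-power-of-2 n, padding can outweigh the per-level savings)

Standard: 5177717 multiplications (173^3). Strassen: 5764801 multiplications (7^8, after padding to 256x256). Strassen reduces 8 recursive multiplications to 7 at each level.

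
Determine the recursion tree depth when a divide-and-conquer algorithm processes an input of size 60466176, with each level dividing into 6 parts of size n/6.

For divide and conquer with division factor 6:

Problem sizes at each level:
Level 0: 60466176
Level 1: 10077696
Level 2: 1679616
Level 3: 279936
Level 4: 46656
Level 5: 7776
Level 6: 1296
Level 7: 216
Level 8: 36
Level 9: 6
Level 10: 1

The root is level 0 and the size-1 base case is level 10 (the tree spans levels 0 through 10, i.e. 11 levels counting the root), so the depth is the number of divisions: log_6(60466176) = 10

The recursion tree depth is log_6(60466176) = 10. At each level, the problem size is divided by 6, so it takes 10 divisions to reduce to a base case of size 1. The algorithm makes 6 recursive calls at each level.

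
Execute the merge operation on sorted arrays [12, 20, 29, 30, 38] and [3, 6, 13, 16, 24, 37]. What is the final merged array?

Merging process:

Compare 12 vs 3: take 3 from right. Merged: [3]
Compare 12 vs 6: take 6 from right. Merged: [3, 6]
Compare 12 vs 13: take 12 from left. Merged: [3, 6, 12]
Compare 20 vs 13: take 13 from right. Merged: [3, 6, 12, 13]
Compare 20 vs 16: take 16 from right. Merged: [3, 6, 12, 13, 16]
Compare 20 vs 24: take 20 from left. Merged: [3, 6, 12, 13, 16, 20]
Compare 29 vs 24: take 24 from right. Merged: [3, 6, 12, 13, 16, 20, 24]
Compare 29 vs 37: take 29 from left. Merged: [3, 6, 12, 13, 16, 20, 24, 29]
Compare 30 vs 37: take 30 from left. Merged: [3, 6, 12, 13, 16, 20, 24, 29, 30]
Compare 38 vs 37: take 37 from right. Merged: [3, 6, 12, 13, 16, 20, 24, 29, 30, 37]
Append remaining from left: [38]. Merged: [3, 6, 12, 13, 16, 20, 24, 29, 30, 37, 38]

Final merged array: [3, 6, 12, 13, 16, 20, 24, 29, 30, 37, 38]
Total comparisons: 10

The merged array is [3, 6, 12, 13, 16, 20, 24, 29, 30, 37, 38], requiring 10 comparisons. The merge step runs in O(n) time where n is the total number of elements.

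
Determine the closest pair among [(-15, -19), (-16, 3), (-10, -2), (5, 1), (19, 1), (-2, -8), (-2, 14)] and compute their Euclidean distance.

Computing all pairwise distances among 7 points:

d((-15, -19), (-16, 3)) = 22.0227
d((-15, -19), (-10, -2)) = 17.72
d((-15, -19), (5, 1)) = 28.2843
d((-15, -19), (19, 1)) = 39.4462
d((-15, -19), (-2, -8)) = 17.0294
d((-15, -19), (-2, 14)) = 35.4683
d((-16, 3), (-10, -2)) = 7.8102 <-- minimum
d((-16, 3), (5, 1)) = 21.095
d((-16, 3), (19, 1)) = 35.0571
d((-16, 3), (-2, -8)) = 17.8045
d((-16, 3), (-2, 14)) = 17.8045
d((-10, -2), (5, 1)) = 15.2971
d((-10, -2), (19, 1)) = 29.1548
d((-10, -2), (-2, -8)) = 10.0
d((-10, -2), (-2, 14)) = 17.8885
d((5, 1), (19, 1)) = 14.0
d((5, 1), (-2, -8)) = 11.4018
d((5, 1), (-2, 14)) = 14.7648
d((19, 1), (-2, -8)) = 22.8473
d((19, 1), (-2, 14)) = 24.6982
d((-2, -8), (-2, 14)) = 22.0

Closest pair: (-16, 3) and (-10, -2) with distance 7.8102

The closest pair is (-16, 3) and (-10, -2) with Euclidean distance 7.8102. For 7 points, brute-force pairwise comparison is shown above. For large n, the divide-and-conquer algorithm (sort by x, recurse on halves, check the dividing strip) achieves O(n log n).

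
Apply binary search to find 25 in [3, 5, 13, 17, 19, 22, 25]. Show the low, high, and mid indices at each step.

Binary search for 25 in [3, 5, 13, 17, 19, 22, 25]:

lo=0, hi=6, mid=3, arr[mid]=17 -> 17 < 25, search right half
lo=4, hi=6, mid=5, arr[mid]=22 -> 22 < 25, search right half
lo=6, hi=6, mid=6, arr[mid]=25 -> Found target at index 6!

Binary search finds 25 at index 6 after 3 comparisons. The search repeatedly halves the search space by comparing with the middle element.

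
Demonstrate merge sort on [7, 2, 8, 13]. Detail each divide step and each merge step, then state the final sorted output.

Merge sort trace:

Split: [7, 2, 8, 13] -> [7, 2] and [8, 13]
  Split: [7, 2] -> [7] and [2]
  Merge: [7] + [2] -> [2, 7]
  Split: [8, 13] -> [8] and [13]
  Merge: [8] + [13] -> [8, 13]
Merge: [2, 7] + [8, 13] -> [2, 7, 8, 13]

Final sorted array: [2, 7, 8, 13]

The merge sort proceeds by recursively splitting the array and merging sorted halves.
After all merges, the sorted array is [2, 7, 8, 13].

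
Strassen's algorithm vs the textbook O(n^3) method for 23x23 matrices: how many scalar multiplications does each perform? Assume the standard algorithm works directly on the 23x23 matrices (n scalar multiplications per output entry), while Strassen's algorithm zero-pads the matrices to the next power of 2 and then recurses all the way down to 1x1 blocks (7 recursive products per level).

Matrix multiplication for 23x23 matrices:

Strassen's algorithm requires power-of-2 dimensions. Pad 23x23 to 32x32 (next power of 2).

Standard algorithm: 23^3 = 12167 multiplications
Strassen's algorithm: 7^(log2(32)) = 7^5 = 16807 multiplications
Difference: 12167 - 16807 = -4640 (Strassen uses MORE here due to padding overhead — for small or just-over-power-of-2 n, padding can outweigh the per-level savings)

Standard: 12167 multiplications (23^3). Strassen: 16807 multiplications (7^5, after padding to 32x32). Strassen reduces 8 recursive multiplications to 7 at each level.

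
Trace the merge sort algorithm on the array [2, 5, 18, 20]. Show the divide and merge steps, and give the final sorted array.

Merge sort trace:

Split: [2, 5, 18, 20] -> [2, 5] and [18, 20]
  Split: [2, 5] -> [2] and [5]
  Merge: [2] + [5] -> [2, 5]
  Split: [18, 20] -> [18] and [20]
  Merge: [18] + [20] -> [18, 20]
Merge: [2, 5] + [18, 20] -> [2, 5, 18, 20]

Final sorted array: [2, 5, 18, 20]

The merge sort proceeds by recursively splitting the array and merging sorted halves.
After all merges, the sorted array is [2, 5, 18, 20].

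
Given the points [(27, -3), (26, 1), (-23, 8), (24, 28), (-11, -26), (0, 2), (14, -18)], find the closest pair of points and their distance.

Computing all pairwise distances among 7 points:

d((27, -3), (26, 1)) = 4.1231 <-- minimum
d((27, -3), (-23, 8)) = 51.1957
d((27, -3), (24, 28)) = 31.1448
d((27, -3), (-11, -26)) = 44.4185
d((27, -3), (0, 2)) = 27.4591
d((27, -3), (14, -18)) = 19.8494
d((26, 1), (-23, 8)) = 49.4975
d((26, 1), (24, 28)) = 27.074
d((26, 1), (-11, -26)) = 45.8039
d((26, 1), (0, 2)) = 26.0192
d((26, 1), (14, -18)) = 22.4722
d((-23, 8), (24, 28)) = 51.0784
d((-23, 8), (-11, -26)) = 36.0555
d((-23, 8), (0, 2)) = 23.7697
d((-23, 8), (14, -18)) = 45.2217
d((24, 28), (-11, -26)) = 64.3506
d((24, 28), (0, 2)) = 35.3836
d((24, 28), (14, -18)) = 47.0744
d((-11, -26), (0, 2)) = 30.0832
d((-11, -26), (14, -18)) = 26.2488
d((0, 2), (14, -18)) = 24.4131

Closest pair: (27, -3) and (26, 1) with distance 4.1231

The closest pair is (27, -3) and (26, 1) with Euclidean distance 4.1231. For 7 points, brute-force pairwise comparison is shown above. For large n, the divide-and-conquer algorithm (sort by x, recurse on halves, check the dividing strip) achieves O(n log n).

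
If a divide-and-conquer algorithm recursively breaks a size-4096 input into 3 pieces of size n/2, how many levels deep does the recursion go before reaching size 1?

For divide and conquer with division factor 2:

Problem sizes at each level:
Level 0: 4096
Level 1: 2048
Level 2: 1024
Level 3: 512
Level 4: 256
Level 5: 128
Level 6: 64
Level 7: 32
Level 8: 16
Level 9: 8
Level 10: 4
Level 11: 2
Level 12: 1

The root is level 0 and the size-1 base case is level 12 (the tree spans levels 0 through 12, i.e. 13 levels counting the root), so the depth is the number of divisions: log_2(4096) = 12

The recursion tree depth is log_2(4096) = 12. At each level, the problem size is divided by 2, so it takes 12 divisions to reduce to a base case of size 1. The algorithm makes 3 recursive calls at each level.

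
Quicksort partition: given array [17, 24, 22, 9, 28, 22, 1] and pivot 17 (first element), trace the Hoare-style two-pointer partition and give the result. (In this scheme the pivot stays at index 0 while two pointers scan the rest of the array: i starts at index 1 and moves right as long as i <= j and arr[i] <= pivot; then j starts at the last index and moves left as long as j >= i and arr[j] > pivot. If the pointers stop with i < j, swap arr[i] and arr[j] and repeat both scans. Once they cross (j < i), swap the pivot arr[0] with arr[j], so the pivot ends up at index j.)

Hoare-style two-pointer partition with pivot = 17:

Initial array: [17, 24, 22, 9, 28, 22, 1]

Pointers start at i = 1, j = 6.
i stops at index 1 (arr[1]=24 > 17), j stops at index 6 (arr[6]=1 <= 17): swap arr[1] and arr[6], array becomes [17, 1, 22, 9, 28, 22, 24]
i stops at index 2 (arr[2]=22 > 17), j stops at index 3 (arr[3]=9 <= 17): swap arr[2] and arr[3], array becomes [17, 1, 9, 22, 28, 22, 24]
i ends at 3, j ends at 2: the pointers have crossed (j < i), so scanning stops.

Swap pivot arr[0] with arr[2] to place pivot at position 2: [9, 1, 17, 22, 28, 22, 24]
Pivot position: 2

After partitioning with pivot 17, the array becomes [9, 1, 17, 22, 28, 22, 24]. The pivot is placed at index 2. All elements to the left of the pivot are <= 17, and all elements to the right are > 17.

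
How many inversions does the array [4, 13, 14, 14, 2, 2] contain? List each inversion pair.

Finding inversions in [4, 13, 14, 14, 2, 2]:

(0, 4): arr[0]=4 > arr[4]=2
(0, 5): arr[0]=4 > arr[5]=2
(1, 4): arr[1]=13 > arr[4]=2
(1, 5): arr[1]=13 > arr[5]=2
(2, 4): arr[2]=14 > arr[4]=2
(2, 5): arr[2]=14 > arr[5]=2
(3, 4): arr[3]=14 > arr[4]=2
(3, 5): arr[3]=14 > arr[5]=2

Total inversions: 8

The array has 8 inversion(s): (0,4), (0,5), (1,4), (1,5), (2,4), (2,5), (3,4), (3,5). Each pair (i,j) satisfies i < j and arr[i] > arr[j].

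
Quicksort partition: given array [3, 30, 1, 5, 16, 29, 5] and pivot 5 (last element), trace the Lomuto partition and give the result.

Lomuto partition with pivot = 5:

Initial array: [3, 30, 1, 5, 16, 29, 5]

arr[0]=3 <= 5: swap with position 0, array becomes [3, 30, 1, 5, 16, 29, 5]
arr[1]=30 > 5: no swap
arr[2]=1 <= 5: swap with position 1, array becomes [3, 1, 30, 5, 16, 29, 5]
arr[3]=5 <= 5: swap with position 2, array becomes [3, 1, 5, 30, 16, 29, 5]
arr[4]=16 > 5: no swap
arr[5]=29 > 5: no swap

Place pivot at position 3: [3, 1, 5, 5, 16, 29, 30]
Pivot position: 3

After partitioning with pivot 5, the array becomes [3, 1, 5, 5, 16, 29, 30]. The pivot is placed at index 3. All elements to the left of the pivot are <= 5, and all elements to the right are > 5.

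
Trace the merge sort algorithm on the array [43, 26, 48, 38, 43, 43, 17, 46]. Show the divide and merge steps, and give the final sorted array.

Merge sort trace:

Split: [43, 26, 48, 38, 43, 43, 17, 46] -> [43, 26, 48, 38] and [43, 43, 17, 46]
  Split: [43, 26, 48, 38] -> [43, 26] and [48, 38]
    Split: [43, 26] -> [43] and [26]
    Merge: [43] + [26] -> [26, 43]
    Split: [48, 38] -> [48] and [38]
    Merge: [48] + [38] -> [38, 48]
  Merge: [26, 43] + [38, 48] -> [26, 38, 43, 48]
  Split: [43, 43, 17, 46] -> [43, 43] and [17, 46]
    Split: [43, 43] -> [43] and [43]
    Merge: [43] + [43] -> [43, 43]
    Split: [17, 46] -> [17] and [46]
    Merge: [17] + [46] -> [17, 46]
  Merge: [43, 43] + [17, 46] -> [17, 43, 43, 46]
Merge: [26, 38, 43, 48] + [17, 43, 43, 46] -> [17, 26, 38, 43, 43, 43, 46, 48]

Final sorted array: [17, 26, 38, 43, 43, 43, 46, 48]

The merge sort proceeds by recursively splitting the array and merging sorted halves.
After all merges, the sorted array is [17, 26, 38, 43, 43, 43, 46, 48].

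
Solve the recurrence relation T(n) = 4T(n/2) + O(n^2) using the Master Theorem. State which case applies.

Master Theorem for T(n) = 4T(n/2) + O(n^2):

a = 4, b = 2, c = 2
log_b(a) = log_2(4) = 2.0000

Case 2: c = 2 = log_2(4) = 2.0000
T(n) = O(n^2 log n) = O(n^2 log n)

For T(n) = 4T(n/2) + O(n^2): log_2(4) = 2.0000. This is Case 2 of the Master Theorem (c = log_b(a), equal work at all levels), giving O(n^2 log n).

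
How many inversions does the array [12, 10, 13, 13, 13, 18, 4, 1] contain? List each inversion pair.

Finding inversions in [12, 10, 13, 13, 13, 18, 4, 1]:

(0, 1): arr[0]=12 > arr[1]=10
(0, 6): arr[0]=12 > arr[6]=4
(0, 7): arr[0]=12 > arr[7]=1
(1, 6): arr[1]=10 > arr[6]=4
(1, 7): arr[1]=10 > arr[7]=1
(2, 6): arr[2]=13 > arr[6]=4
(2, 7): arr[2]=13 > arr[7]=1
(3, 6): arr[3]=13 > arr[6]=4
(3, 7): arr[3]=13 > arr[7]=1
(4, 6): arr[4]=13 > arr[6]=4
(4, 7): arr[4]=13 > arr[7]=1
(5, 6): arr[5]=18 > arr[6]=4
(5, 7): arr[5]=18 > arr[7]=1
(6, 7): arr[6]=4 > arr[7]=1

Total inversions: 14

The array has 14 inversion(s): (0,1), (0,6), (0,7), (1,6), (1,7), (2,6), (2,7), (3,6), (3,7), (4,6), (4,7), (5,6), (5,7), (6,7). Each pair (i,j) satisfies i < j and arr[i] > arr[j].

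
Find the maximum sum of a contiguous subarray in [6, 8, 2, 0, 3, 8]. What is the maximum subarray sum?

Using Kadane's algorithm on [6, 8, 2, 0, 3, 8]:

Scanning through the array:
Position 1 (value 8): max_ending_here = 14, max_so_far = 14
Position 2 (value 2): max_ending_here = 16, max_so_far = 16
Position 3 (value 0): max_ending_here = 16, max_so_far = 16
Position 4 (value 3): max_ending_here = 19, max_so_far = 19
Position 5 (value 8): max_ending_here = 27, max_so_far = 27

Maximum subarray: [6, 8, 2, 0, 3, 8]
Maximum sum: 27

The maximum subarray is [6, 8, 2, 0, 3, 8] with sum 27. This subarray runs from index 0 to index 5.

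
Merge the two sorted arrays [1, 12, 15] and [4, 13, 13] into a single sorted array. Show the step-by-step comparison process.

Merging process:

Compare 1 vs 4: take 1 from left. Merged: [1]
Compare 12 vs 4: take 4 from right. Merged: [1, 4]
Compare 12 vs 13: take 12 from left. Merged: [1, 4, 12]
Compare 15 vs 13: take 13 from right. Merged: [1, 4, 12, 13]
Compare 15 vs 13: take 13 from right. Merged: [1, 4, 12, 13, 13]
Append remaining from left: [15]. Merged: [1, 4, 12, 13, 13, 15]

Final merged array: [1, 4, 12, 13, 13, 15]
Total comparisons: 5

The merged array is [1, 4, 12, 13, 13, 15], requiring 5 comparisons. The merge step runs in O(n) time where n is the total number of elements.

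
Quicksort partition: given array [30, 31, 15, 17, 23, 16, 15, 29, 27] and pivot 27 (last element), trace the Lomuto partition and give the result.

Lomuto partition with pivot = 27:

Initial array: [30, 31, 15, 17, 23, 16, 15, 29, 27]

arr[0]=30 > 27: no swap
arr[1]=31 > 27: no swap
arr[2]=15 <= 27: swap with position 0, array becomes [15, 31, 30, 17, 23, 16, 15, 29, 27]
arr[3]=17 <= 27: swap with position 1, array becomes [15, 17, 30, 31, 23, 16, 15, 29, 27]
arr[4]=23 <= 27: swap with position 2, array becomes [15, 17, 23, 31, 30, 16, 15, 29, 27]
arr[5]=16 <= 27: swap with position 3, array becomes [15, 17, 23, 16, 30, 31, 15, 29, 27]
arr[6]=15 <= 27: swap with position 4, array becomes [15, 17, 23, 16, 15, 31, 30, 29, 27]
arr[7]=29 > 27: no swap

Place pivot at position 5: [15, 17, 23, 16, 15, 27, 30, 29, 31]
Pivot position: 5

After partitioning with pivot 27, the array becomes [15, 17, 23, 16, 15, 27, 30, 29, 31]. The pivot is placed at index 5. All elements to the left of the pivot are <= 27, and all elements to the right are > 27.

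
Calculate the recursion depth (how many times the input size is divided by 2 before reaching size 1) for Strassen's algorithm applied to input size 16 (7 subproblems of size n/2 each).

For divide and conquer with division factor 2:

Problem sizes at each level:
Level 0: 16
Level 1: 8
Level 2: 4
Level 3: 2
Level 4: 1

The root is level 0 and the size-1 base case is level 4 (the tree spans levels 0 through 4, i.e. 5 levels counting the root), so the depth is the number of divisions: log_2(16) = 4

The recursion tree depth is log_2(16) = 4. At each level, the problem size is divided by 2, so it takes 4 divisions to reduce to a base case of size 1. The algorithm makes 7 recursive calls at each level.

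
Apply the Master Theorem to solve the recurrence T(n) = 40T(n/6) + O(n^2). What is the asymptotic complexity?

Master Theorem for T(n) = 40T(n/6) + O(n^2):

a = 40, b = 6, c = 2
log_b(a) = log_6(40) = 2.0588

Case 1: c = 2 < log_6(40) = 2.0588
T(n) = O(n^(log_6 40))

For T(n) = 40T(n/6) + O(n^2): log_6(40) = 2.0588. This is Case 1 of the Master Theorem (c < log_b(a), work dominated by leaves), giving O(n^(log_6 40)).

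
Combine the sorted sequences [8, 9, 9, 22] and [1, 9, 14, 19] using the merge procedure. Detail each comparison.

Merging process:

Compare 8 vs 1: take 1 from right. Merged: [1]
Compare 8 vs 9: take 8 from left. Merged: [1, 8]
Compare 9 vs 9: take 9 from left. Merged: [1, 8, 9]
Compare 9 vs 9: take 9 from left. Merged: [1, 8, 9, 9]
Compare 22 vs 9: take 9 from right. Merged: [1, 8, 9, 9, 9]
Compare 22 vs 14: take 14 from right. Merged: [1, 8, 9, 9, 9, 14]
Compare 22 vs 19: take 19 from right. Merged: [1, 8, 9, 9, 9, 14, 19]
Append remaining from left: [22]. Merged: [1, 8, 9, 9, 9, 14, 19, 22]

Final merged array: [1, 8, 9, 9, 9, 14, 19, 22]
Total comparisons: 7

The merged array is [1, 8, 9, 9, 9, 14, 19, 22], requiring 7 comparisons. The merge step runs in O(n) time where n is the total number of elements.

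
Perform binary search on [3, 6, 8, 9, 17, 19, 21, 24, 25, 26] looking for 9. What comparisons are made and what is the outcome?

Binary search for 9 in [3, 6, 8, 9, 17, 19, 21, 24, 25, 26]:

lo=0, hi=9, mid=4, arr[mid]=17 -> 17 > 9, search left half
lo=0, hi=3, mid=1, arr[mid]=6 -> 6 < 9, search right half
lo=2, hi=3, mid=2, arr[mid]=8 -> 8 < 9, search right half
lo=3, hi=3, mid=3, arr[mid]=9 -> Found target at index 3!

Binary search finds 9 at index 3 after 4 comparisons. The search repeatedly halves the search space by comparing with the middle element.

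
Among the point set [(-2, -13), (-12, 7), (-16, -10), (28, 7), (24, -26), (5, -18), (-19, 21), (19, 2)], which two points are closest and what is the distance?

Computing all pairwise distances among 8 points:

d((-2, -13), (-12, 7)) = 22.3607
d((-2, -13), (-16, -10)) = 14.3178
d((-2, -13), (28, 7)) = 36.0555
d((-2, -13), (24, -26)) = 29.0689
d((-2, -13), (5, -18)) = 8.6023 <-- minimum
d((-2, -13), (-19, 21)) = 38.0132
d((-2, -13), (19, 2)) = 25.807
d((-12, 7), (-16, -10)) = 17.4642
d((-12, 7), (28, 7)) = 40.0
d((-12, 7), (24, -26)) = 48.8365
d((-12, 7), (5, -18)) = 30.2324
d((-12, 7), (-19, 21)) = 15.6525
d((-12, 7), (19, 2)) = 31.4006
d((-16, -10), (28, 7)) = 47.1699
d((-16, -10), (24, -26)) = 43.0813
d((-16, -10), (5, -18)) = 22.4722
d((-16, -10), (-19, 21)) = 31.1448
d((-16, -10), (19, 2)) = 37.0
d((28, 7), (24, -26)) = 33.2415
d((28, 7), (5, -18)) = 33.9706
d((28, 7), (-19, 21)) = 49.0408
d((28, 7), (19, 2)) = 10.2956
d((24, -26), (5, -18)) = 20.6155
d((24, -26), (-19, 21)) = 63.7024
d((24, -26), (19, 2)) = 28.4429
d((5, -18), (-19, 21)) = 45.793
d((5, -18), (19, 2)) = 24.4131
d((-19, 21), (19, 2)) = 42.4853

Closest pair: (-2, -13) and (5, -18) with distance 8.6023

The closest pair is (-2, -13) and (5, -18) with Euclidean distance 8.6023. For 8 points, brute-force pairwise comparison is shown above. For large n, the divide-and-conquer algorithm (sort by x, recurse on halves, check the dividing strip) achieves O(n log n).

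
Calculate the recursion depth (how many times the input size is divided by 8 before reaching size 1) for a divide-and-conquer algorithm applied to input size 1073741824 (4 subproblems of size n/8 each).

For divide and conquer with division factor 8:

Problem sizes at each level:
Level 0: 1073741824
Level 1: 134217728
Level 2: 16777216
Level 3: 2097152
Level 4: 262144
Level 5: 32768
Level 6: 4096
Level 7: 512
Level 8: 64
Level 9: 8
Level 10: 1

The root is level 0 and the size-1 base case is level 10 (the tree spans levels 0 through 10, i.e. 11 levels counting the root), so the depth is the number of divisions: log_8(1073741824) = 10

The recursion tree depth is log_8(1073741824) = 10. At each level, the problem size is divided by 8, so it takes 10 divisions to reduce to a base case of size 1. The algorithm makes 4 recursive calls at each level.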